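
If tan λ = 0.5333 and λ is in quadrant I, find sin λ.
sin λ = 0.4706 (using tan²λ + 1 = sec²λ)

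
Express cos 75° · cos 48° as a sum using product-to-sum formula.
cos 75° cos 48° = (1/2)[cos(75°-48°) + cos(75°+48°)]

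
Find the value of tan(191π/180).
tan(191π/180) = 0.1944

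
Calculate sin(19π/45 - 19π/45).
sin(19π/45 - 19π/45) = sin 19π/45 cos 19π/45 - cos 19π/45 sin 19π/45 = 0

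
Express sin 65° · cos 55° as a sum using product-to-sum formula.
sin 65° cos 55° = (1/2)[sin(65°+55°) + sin(65°-55°)]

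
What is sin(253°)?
sin(253°) = -0.9563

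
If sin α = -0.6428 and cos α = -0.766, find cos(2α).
cos(2α) = cos²α - sin²α = 0.1736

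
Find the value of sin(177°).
sin(177°) = 0.05234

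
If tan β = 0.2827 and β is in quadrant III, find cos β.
cos β = -0.9623 (using tan²β + 1 = sec²β)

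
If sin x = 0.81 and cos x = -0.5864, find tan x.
tan x = sin x / cos x = -1.381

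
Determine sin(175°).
sin(175°) = 0.08716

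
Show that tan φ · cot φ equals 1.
LHS = (sin φ/cos φ) · (cos φ/sin φ) = 1 = RHS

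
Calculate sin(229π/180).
sin(229π/180) = -0.7547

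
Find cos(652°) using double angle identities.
cos(652°) = cos²326° - sin²326° = 0.3746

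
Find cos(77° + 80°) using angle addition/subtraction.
cos(77° + 80°) = cos 77° cos 80° - sin 77° sin 80° = -0.9205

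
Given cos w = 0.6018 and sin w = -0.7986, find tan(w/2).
tan(w/2) = sin w / (1 + cos w) = -0.4986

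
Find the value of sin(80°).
sin(80°) = 0.9848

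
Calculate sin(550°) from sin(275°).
sin(550°) = 2 sin 275° cos 275° = -0.1736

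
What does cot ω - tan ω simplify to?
cot ω - tan ω = 2 cot(2ω) (using Double angle)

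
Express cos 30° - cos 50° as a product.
cos 30° - cos 50° = -2 sin(40°) sin(-10°)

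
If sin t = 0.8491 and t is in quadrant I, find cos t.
cos t = 0.5282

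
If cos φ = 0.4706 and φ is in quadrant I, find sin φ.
sin φ = 0.8823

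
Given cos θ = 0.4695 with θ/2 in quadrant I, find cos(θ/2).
cos(θ/2) = ±√((1 + cos θ)/2); positive since θ/2 ∈ QI, so cos(θ/2) = 0.8572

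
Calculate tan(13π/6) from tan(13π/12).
tan(13π/6) = 2 tan 13π/12 / (1 - tan²13π/12) = √3/3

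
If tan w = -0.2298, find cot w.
cot w = 1/tan w = -4.352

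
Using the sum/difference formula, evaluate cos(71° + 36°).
cos(71° + 36°) = cos 71° cos 36° - sin 71° sin 36° = -0.2924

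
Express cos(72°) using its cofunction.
cos(72°) = sin(90° - 72°) = sin(18°)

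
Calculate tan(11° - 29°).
tan(11° - 29°) = (tan 11° - tan 29°)/(1 + tan 11° tan 29°) = -0.3249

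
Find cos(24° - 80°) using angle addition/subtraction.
cos(24° - 80°) = cos 24° cos 80° + sin 24° sin 80° = 0.5592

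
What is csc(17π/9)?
csc(17π/9) = -2.924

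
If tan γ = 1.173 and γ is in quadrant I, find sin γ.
sin γ = 0.761 (using tan²γ + 1 = sec²γ)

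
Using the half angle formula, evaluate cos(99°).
cos(99°) = -√((1 + cos 198°)/2) = -0.1564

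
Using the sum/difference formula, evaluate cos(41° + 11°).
cos(41° + 11°) = cos 41° cos 11° - sin 41° sin 11° = 0.6157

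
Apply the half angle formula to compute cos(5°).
cos(5°) = √((1 + cos 10°)/2) = 0.9962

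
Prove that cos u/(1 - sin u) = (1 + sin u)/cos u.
RHS = (1 + sin u)(1 - sin u) / (cos u(1 - sin u)) = (1 - sin²u) / (cos u(1 - sin u)) = cos²u / (cos u(1 - sin u)) = cos u/(1 - sin u) = LHS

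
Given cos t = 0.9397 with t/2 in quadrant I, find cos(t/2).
cos(t/2) = ±√((1 + cos t)/2); positive since t/2 ∈ QI, so cos(t/2) = 0.9848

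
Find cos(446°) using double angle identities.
cos(446°) = cos²223° - sin²223° = 0.06976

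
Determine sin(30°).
sin(30°) = 1/2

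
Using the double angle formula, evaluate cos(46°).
cos(46°) = cos²23° - sin²23° = 0.6947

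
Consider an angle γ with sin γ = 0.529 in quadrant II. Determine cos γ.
cos γ = ±√(1 - sin²γ) = -0.8486 (negative in QII)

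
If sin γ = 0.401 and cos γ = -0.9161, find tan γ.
tan γ = sin γ / cos γ = -0.4377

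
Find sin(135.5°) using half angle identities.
sin(135.5°) = √((1 - cos 271°)/2) = 0.7009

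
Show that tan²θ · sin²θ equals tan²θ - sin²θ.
RHS = sin²θ/cos²θ - sin²θ = sin²θ(1/cos²θ - 1) = sin²θ · (1 - cos²θ)/cos²θ = sin²θ · sin²θ/cos²θ = sin²θ · tan²θ = LHS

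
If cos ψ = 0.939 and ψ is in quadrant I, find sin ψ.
sin ψ = 0.3439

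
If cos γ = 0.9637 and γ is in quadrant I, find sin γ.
sin γ = 0.267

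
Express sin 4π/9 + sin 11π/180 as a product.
sin 4π/9 + sin 11π/180 = 2 sin(91π/360) cos(23π/120)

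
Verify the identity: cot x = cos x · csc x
RHS = cos x · (1/sin x) = cos x/sin x = cot x = LHS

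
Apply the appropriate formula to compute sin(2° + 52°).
sin(2° + 52°) = sin 2° cos 52° + cos 2° sin 52° = 0.809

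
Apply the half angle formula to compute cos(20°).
cos(20°) = √((1 + cos 40°)/2) = 0.9397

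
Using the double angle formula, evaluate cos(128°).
cos(128°) = cos²64° - sin²64° = -0.6157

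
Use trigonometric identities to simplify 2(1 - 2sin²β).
2(1 - 2sin²β) = 2(cos(2β)) (using Double angle)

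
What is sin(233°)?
sin(233°) = -0.7986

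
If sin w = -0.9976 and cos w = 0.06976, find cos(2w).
cos(2w) = cos²w - sin²w = -0.9903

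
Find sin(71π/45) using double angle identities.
sin(71π/45) = 2 sin 71π/90 cos 71π/90 = -0.9703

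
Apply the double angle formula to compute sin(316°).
sin(316°) = 2 sin 158° cos 158° = -0.6947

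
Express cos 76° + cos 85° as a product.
cos 76° + cos 85° = 2 cos(80.5°) cos(-4.5°)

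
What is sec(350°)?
sec(350°) = 1.015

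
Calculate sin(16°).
sin(16°) = 0.2756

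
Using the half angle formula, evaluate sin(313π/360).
sin(313π/360) = √((1 - cos 313π/180)/2) = 0.3987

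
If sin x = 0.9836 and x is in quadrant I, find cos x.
cos x = 0.1804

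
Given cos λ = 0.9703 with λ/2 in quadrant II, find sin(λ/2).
sin(λ/2) = ±√((1 - cos λ)/2); positive since λ/2 ∈ QII, so sin(λ/2) = 0.1219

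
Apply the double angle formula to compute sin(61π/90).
sin(61π/90) = 2 sin 61π/180 cos 61π/180 = 0.848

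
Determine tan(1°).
tan(1°) = 0.01746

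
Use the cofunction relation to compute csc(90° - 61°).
csc(90° - 61°) = sec(61°) = 2.063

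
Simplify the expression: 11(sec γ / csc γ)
11(sec γ / csc γ) = 11(tan γ) (using Reciprocal identities)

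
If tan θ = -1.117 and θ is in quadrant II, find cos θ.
cos θ = -0.667 (using tan²θ + 1 = sec²θ)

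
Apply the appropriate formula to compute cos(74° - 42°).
cos(74° - 42°) = cos 74° cos 42° + sin 74° sin 42° = 0.848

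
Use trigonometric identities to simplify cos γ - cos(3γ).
cos γ - cos(3γ) = 2 sin(2γ) sin γ (using Sum-to-product)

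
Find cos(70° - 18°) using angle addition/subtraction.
cos(70° - 18°) = cos 70° cos 18° + sin 70° sin 18° = 0.6157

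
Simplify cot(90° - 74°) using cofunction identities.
cot(90° - 74°) = tan(74°)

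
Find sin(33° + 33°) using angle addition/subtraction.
sin(33° + 33°) = sin 33° cos 33° + cos 33° sin 33° = 0.9135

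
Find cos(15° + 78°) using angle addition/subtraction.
cos(15° + 78°) = cos 15° cos 78° - sin 15° sin 78° = -0.05234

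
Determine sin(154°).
sin(154°) = 0.4384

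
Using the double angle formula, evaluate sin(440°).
sin(440°) = 2 sin 220° cos 220° = 0.9848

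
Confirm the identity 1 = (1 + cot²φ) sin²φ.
RHS = csc²φ · sin²φ = (1/sin²φ) · sin²φ = 1 = LHS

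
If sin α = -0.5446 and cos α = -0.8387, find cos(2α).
cos(2α) = cos²α - sin²α = 0.4068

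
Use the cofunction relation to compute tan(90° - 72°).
tan(90° - 72°) = cot(72°) = 0.3249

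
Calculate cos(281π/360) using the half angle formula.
cos(281π/360) = -√((1 + cos 281π/180)/2) = -0.7716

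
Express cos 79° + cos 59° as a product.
cos 79° + cos 59° = 2 cos(69°) cos(10°)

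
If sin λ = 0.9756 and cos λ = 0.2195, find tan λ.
tan λ = sin λ / cos λ = 4.445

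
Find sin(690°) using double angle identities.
sin(690°) = 2 sin 345° cos 345° = -1/2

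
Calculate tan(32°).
tan(32°) = 0.6249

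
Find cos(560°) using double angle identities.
cos(560°) = 1 - 2sin²280° = -0.9397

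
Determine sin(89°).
sin(89°) = 0.9998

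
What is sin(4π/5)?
sin(4π/5) = 0.5878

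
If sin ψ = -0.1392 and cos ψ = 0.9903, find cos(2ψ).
cos(2ψ) = cos²ψ - sin²ψ = 0.9613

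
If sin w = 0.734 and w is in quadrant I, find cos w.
cos w = 0.6791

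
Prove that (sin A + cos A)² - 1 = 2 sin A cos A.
LHS = sin²A + 2 sin A cos A + cos²A - 1 = (sin²A + cos²A) + 2 sin A cos A - 1 = 1 + 2 sin A cos A - 1 = 2 sin A cos A = RHS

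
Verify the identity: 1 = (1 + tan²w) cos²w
RHS = sec²w · cos²w = (1/cos²w) · cos²w = 1 = LHS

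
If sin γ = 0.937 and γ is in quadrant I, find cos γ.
cos γ = 0.3493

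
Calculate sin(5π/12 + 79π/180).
sin(5π/12 + 79π/180) = sin 5π/12 cos 79π/180 + cos 5π/12 sin 79π/180 = 0.4384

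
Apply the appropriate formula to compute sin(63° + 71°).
sin(63° + 71°) = sin 63° cos 71° + cos 63° sin 71° = 0.7193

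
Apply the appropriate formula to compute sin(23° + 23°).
sin(23° + 23°) = sin 23° cos 23° + cos 23° sin 23° = 0.7193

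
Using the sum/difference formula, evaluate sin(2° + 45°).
sin(2° + 45°) = sin 2° cos 45° + cos 2° sin 45° = 0.7314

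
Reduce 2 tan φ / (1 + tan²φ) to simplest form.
2 tan φ / (1 + tan²φ) = sin(2φ) (using Double angle)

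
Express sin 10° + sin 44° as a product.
sin 10° + sin 44° = 2 sin(27°) cos(-17°)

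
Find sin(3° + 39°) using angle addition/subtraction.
sin(3° + 39°) = sin 3° cos 39° + cos 3° sin 39° = 0.6691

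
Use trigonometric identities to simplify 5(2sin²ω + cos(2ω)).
5(2sin²ω + cos(2ω)) = 5 (using Double angle)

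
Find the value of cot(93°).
cot(93°) = -0.05241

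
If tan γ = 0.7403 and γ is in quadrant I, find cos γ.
cos γ = 0.8037 (using tan²γ + 1 = sec²γ)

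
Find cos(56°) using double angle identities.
cos(56°) = cos²28° - sin²28° = 0.5592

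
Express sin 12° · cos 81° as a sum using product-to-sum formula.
sin 12° cos 81° = (1/2)[sin(12°+81°) + sin(12°-81°)]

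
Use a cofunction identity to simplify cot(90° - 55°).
cot(90° - 55°) = tan(55°)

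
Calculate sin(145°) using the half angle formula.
sin(145°) = √((1 - cos 290°)/2) = 0.5736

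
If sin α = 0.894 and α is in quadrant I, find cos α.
cos α = 0.4481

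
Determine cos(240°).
cos(240°) = -1/2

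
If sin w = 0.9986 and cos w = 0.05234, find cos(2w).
cos(2w) = cos²w - sin²w = -0.9945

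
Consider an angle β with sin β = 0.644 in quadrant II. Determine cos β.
cos β = ±√(1 - sin²β) = -0.765 (negative in QII)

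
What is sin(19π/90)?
sin(19π/90) = 0.6157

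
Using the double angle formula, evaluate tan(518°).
tan(518°) = 2 tan 259° / (1 - tan²259°) = -0.404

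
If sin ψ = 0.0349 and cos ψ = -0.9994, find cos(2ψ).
cos(2ψ) = cos²ψ - sin²ψ = 0.9976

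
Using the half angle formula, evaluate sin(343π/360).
sin(343π/360) = √((1 - cos 343π/180)/2) = 0.1478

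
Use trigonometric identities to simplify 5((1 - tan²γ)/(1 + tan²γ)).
5((1 - tan²γ)/(1 + tan²γ)) = 5(cos(2γ)) (using Double angle)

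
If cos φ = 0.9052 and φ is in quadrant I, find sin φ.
sin φ = 0.425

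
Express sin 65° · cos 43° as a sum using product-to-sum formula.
sin 65° cos 43° = (1/2)[sin(65°+43°) + sin(65°-43°)]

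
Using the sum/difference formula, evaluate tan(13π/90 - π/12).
tan(13π/90 - π/12) = (tan 13π/90 - tan π/12)/(1 + tan 13π/90 tan π/12) = 0.1944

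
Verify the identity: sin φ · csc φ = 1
LHS = sin φ · (1/sin φ) = 1 = RHS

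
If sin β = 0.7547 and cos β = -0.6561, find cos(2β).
cos(2β) = cos²β - sin²β = -0.1391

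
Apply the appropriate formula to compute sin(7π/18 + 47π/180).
sin(7π/18 + 47π/180) = sin 7π/18 cos 47π/180 + cos 7π/18 sin 47π/180 = 0.891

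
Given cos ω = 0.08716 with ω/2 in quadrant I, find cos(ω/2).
cos(ω/2) = ±√((1 + cos ω)/2); positive since ω/2 ∈ QI, so cos(ω/2) = 0.7373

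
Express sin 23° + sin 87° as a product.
sin 23° + sin 87° = 2 sin(55°) cos(-32°)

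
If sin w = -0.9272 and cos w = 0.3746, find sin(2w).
sin(2w) = 2 sin w cos w = -0.6947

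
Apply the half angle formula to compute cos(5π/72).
cos(5π/72) = √((1 + cos 5π/36)/2) = 0.9763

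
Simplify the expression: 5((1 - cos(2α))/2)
5((1 - cos(2α))/2) = 5(sin²α) (using Power reduction)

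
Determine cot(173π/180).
cot(173π/180) = -8.144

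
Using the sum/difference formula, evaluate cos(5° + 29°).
cos(5° + 29°) = cos 5° cos 29° - sin 5° sin 29° = 0.829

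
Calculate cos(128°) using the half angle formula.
cos(128°) = -√((1 + cos 256°)/2) = -0.6157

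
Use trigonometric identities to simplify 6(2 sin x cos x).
6(2 sin x cos x) = 6(sin(2x)) (using Double angle)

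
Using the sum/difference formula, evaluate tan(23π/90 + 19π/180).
tan(23π/90 + 19π/180) = (tan 23π/90 + tan 19π/180)/(1 - tan 23π/90 tan 19π/180) = 2.145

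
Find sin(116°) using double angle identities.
sin(116°) = 2 sin 58° cos 58° = 0.8988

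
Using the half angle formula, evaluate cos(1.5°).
cos(1.5°) = √((1 + cos 3°)/2) = 0.9997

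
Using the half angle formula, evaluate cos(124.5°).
cos(124.5°) = -√((1 + cos 249°)/2) = -0.5664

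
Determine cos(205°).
cos(205°) = -0.9063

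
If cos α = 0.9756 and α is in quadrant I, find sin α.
sin α = 0.2196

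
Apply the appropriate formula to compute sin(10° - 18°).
sin(10° - 18°) = sin 10° cos 18° - cos 10° sin 18° = -0.1392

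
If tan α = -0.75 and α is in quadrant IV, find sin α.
sin α = -0.6 (using tan²α + 1 = sec²α)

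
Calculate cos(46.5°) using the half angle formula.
cos(46.5°) = √((1 + cos 93°)/2) = 0.6884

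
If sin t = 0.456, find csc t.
csc t = 1/sin t = 2.193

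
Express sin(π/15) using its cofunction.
sin(π/15) = cos(π/2 - π/15) = cos(13π/30)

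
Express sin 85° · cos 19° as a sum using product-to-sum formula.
sin 85° cos 19° = (1/2)[sin(85°+19°) + sin(85°-19°)]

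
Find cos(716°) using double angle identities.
cos(716°) = cos²358° - sin²358° = 0.9976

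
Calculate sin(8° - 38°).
sin(8° - 38°) = sin 8° cos 38° - cos 8° sin 38° = -1/2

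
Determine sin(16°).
sin(16°) = 0.2756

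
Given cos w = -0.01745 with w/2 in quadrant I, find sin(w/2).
sin(w/2) = ±√((1 - cos w)/2); positive since w/2 ∈ QI, so sin(w/2) = 0.7132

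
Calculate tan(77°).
tan(77°) = 4.331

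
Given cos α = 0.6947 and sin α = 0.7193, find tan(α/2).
tan(α/2) = sin α / (1 + cos α) = 0.4244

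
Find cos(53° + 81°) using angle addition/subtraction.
cos(53° + 81°) = cos 53° cos 81° - sin 53° sin 81° = -0.6947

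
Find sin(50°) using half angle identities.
sin(50°) = √((1 - cos 100°)/2) = 0.766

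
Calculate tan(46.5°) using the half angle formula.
tan(46.5°) = sin 93° / (1 + cos 93°) = 1.054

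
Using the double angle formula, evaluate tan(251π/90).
tan(251π/90) = 2 tan 251π/180 / (1 - tan²251π/180) = -0.7813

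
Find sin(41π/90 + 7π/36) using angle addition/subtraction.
sin(41π/90 + 7π/36) = sin 41π/90 cos 7π/36 + cos 41π/90 sin 7π/36 = 0.891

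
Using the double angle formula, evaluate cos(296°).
cos(296°) = cos²148° - sin²148° = 0.4384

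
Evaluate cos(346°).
cos(346°) = 0.9703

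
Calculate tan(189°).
tan(189°) = 0.1584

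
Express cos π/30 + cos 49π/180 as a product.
cos π/30 + cos 49π/180 = 2 cos(11π/72) cos(-43π/360)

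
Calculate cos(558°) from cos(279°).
cos(558°) = cos²279° - sin²279° = -0.9511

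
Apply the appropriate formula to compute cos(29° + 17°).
cos(29° + 17°) = cos 29° cos 17° - sin 29° sin 17° = 0.6947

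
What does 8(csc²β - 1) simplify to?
8(csc²β - 1) = 8(cot²β) (using Pythagorean identity)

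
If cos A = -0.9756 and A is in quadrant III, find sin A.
sin A = -0.2196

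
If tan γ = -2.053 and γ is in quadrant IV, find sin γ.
sin γ = -0.899 (using tan²γ + 1 = sec²γ)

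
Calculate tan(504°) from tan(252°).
tan(504°) = 2 tan 252° / (1 - tan²252°) = -0.7265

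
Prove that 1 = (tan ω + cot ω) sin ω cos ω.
RHS = (sin ω/cos ω + cos ω/sin ω) sin ω cos ω = ((sin²ω + cos²ω)/(sin ω cos ω)) · sin ω cos ω = sin²ω + cos²ω = 1 = LHS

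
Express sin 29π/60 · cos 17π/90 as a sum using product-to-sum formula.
sin 29π/60 cos 17π/90 = (1/2)[sin(29π/60+17π/90) + sin(29π/60-17π/90)]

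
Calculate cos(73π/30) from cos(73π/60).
cos(73π/30) = cos²73π/60 - sin²73π/60 = 0.2079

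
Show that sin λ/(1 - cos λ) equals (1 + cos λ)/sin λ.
LHS = sin λ(1 + cos λ) / ((1 - cos λ)(1 + cos λ)) = sin λ(1 + cos λ) / (1 - cos²λ) = sin λ(1 + cos λ) / sin²λ = (1 + cos λ)/sin λ = RHS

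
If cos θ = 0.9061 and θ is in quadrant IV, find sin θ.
sin θ = -0.4231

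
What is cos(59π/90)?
cos(59π/90) = -0.4695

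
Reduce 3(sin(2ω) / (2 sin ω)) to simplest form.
3(sin(2ω) / (2 sin ω)) = 3(cos ω) (using Double angle)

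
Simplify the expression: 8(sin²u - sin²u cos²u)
8(sin²u - sin²u cos²u) = 8(sin⁴u) (using Factoring)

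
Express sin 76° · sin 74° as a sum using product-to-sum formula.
sin 76° sin 74° = (1/2)[cos(76°-74°) - cos(76°+74°)]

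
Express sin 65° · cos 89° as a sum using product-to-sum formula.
sin 65° cos 89° = (1/2)[sin(65°+89°) + sin(65°-89°)]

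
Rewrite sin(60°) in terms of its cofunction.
sin(60°) = cos(90° - 60°) = cos(30°)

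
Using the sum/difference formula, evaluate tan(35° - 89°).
tan(35° - 89°) = (tan 35° - tan 89°)/(1 + tan 35° tan 89°) = -1.376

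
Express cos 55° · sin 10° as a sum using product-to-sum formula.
cos 55° sin 10° = (1/2)[sin(55°+10°) - sin(55°-10°)]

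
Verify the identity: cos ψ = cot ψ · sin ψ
RHS = (cos ψ/sin ψ) · sin ψ = cos ψ = LHS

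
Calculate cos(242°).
cos(242°) = -0.4695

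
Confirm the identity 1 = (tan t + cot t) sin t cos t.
RHS = (sin t/cos t + cos t/sin t) sin t cos t = ((sin²t + cos²t)/(sin t cos t)) · sin t cos t = sin²t + cos²t = 1 = LHS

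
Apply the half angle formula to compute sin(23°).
sin(23°) = √((1 - cos 46°)/2) = 0.3907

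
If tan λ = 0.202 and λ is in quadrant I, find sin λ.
sin λ = 0.198 (using tan²λ + 1 = sec²λ)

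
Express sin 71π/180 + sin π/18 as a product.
sin 71π/180 + sin π/18 = 2 sin(9π/40) cos(61π/360)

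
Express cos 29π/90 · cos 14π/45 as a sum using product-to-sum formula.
cos 29π/90 cos 14π/45 = (1/2)[cos(29π/90-14π/45) + cos(29π/90+14π/45)]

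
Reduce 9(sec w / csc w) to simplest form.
9(sec w / csc w) = 9(tan w) (using Reciprocal identities)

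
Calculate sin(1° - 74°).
sin(1° - 74°) = sin 1° cos 74° - cos 1° sin 74° = -0.9563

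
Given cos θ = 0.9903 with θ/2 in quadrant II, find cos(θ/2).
cos(θ/2) = ±√((1 + cos θ)/2); negative since θ/2 ∈ QII, so cos(θ/2) = -0.9976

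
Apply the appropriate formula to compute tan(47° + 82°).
tan(47° + 82°) = (tan 47° + tan 82°)/(1 - tan 47° tan 82°) = -1.235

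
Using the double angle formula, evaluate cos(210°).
cos(210°) = cos²105° - sin²105° = -√3/2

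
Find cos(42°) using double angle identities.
cos(42°) = cos²21° - sin²21° = 0.7431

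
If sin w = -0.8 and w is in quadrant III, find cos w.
cos w = -0.6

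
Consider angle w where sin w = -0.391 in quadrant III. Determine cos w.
cos w = ±√(1 - sin²w) = -0.9204 (negative in QIII)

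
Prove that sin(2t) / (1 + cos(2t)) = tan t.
LHS = 2 sin t cos t / (2cos²t) = sin t/cos t = tan t = RHS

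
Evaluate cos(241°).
cos(241°) = -0.4848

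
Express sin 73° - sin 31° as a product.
sin 73° - sin 31° = 2 cos(52°) sin(21°)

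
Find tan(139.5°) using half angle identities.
tan(139.5°) = sin 279° / (1 + cos 279°) = -0.8541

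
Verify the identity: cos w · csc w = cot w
LHS = cos w · (1/sin w) = cos w/sin w = cot w = RHS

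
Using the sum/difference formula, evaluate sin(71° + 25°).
sin(71° + 25°) = sin 71° cos 25° + cos 71° sin 25° = 0.9945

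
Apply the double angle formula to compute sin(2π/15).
sin(2π/15) = 2 sin π/15 cos π/15 = 0.4067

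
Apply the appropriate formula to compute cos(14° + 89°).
cos(14° + 89°) = cos 14° cos 89° - sin 14° sin 89° = -0.225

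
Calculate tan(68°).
tan(68°) = 2.475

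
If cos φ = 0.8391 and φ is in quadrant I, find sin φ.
sin φ = 0.544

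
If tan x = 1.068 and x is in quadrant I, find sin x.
sin x = 0.73 (using tan²x + 1 = sec²x)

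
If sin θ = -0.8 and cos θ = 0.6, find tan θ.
tan θ = sin θ / cos θ = -1.333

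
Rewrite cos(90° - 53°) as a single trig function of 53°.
cos(90° - 53°) = sin(53°)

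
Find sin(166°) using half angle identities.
sin(166°) = √((1 - cos 332°)/2) = 0.2419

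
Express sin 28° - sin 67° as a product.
sin 28° - sin 67° = 2 cos(47.5°) sin(-19.5°)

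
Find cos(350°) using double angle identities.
cos(350°) = cos²175° - sin²175° = 0.9848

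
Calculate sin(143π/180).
sin(143π/180) = 0.6018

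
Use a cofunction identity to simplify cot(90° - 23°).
cot(90° - 23°) = tan(23°)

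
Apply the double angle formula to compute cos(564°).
cos(564°) = 1 - 2sin²282° = -0.9135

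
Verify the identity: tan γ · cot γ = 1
LHS = (sin γ/cos γ) · (cos γ/sin γ) = 1 = RHS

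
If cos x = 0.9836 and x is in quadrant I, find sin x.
sin x = 0.1804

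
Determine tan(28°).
tan(28°) = 0.5317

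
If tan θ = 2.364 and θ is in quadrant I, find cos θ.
cos θ = 0.3896 (using tan²θ + 1 = sec²θ)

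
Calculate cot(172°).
cot(172°) = -7.115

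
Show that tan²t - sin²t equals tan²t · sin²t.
LHS = sin²t/cos²t - sin²t = sin²t(1/cos²t - 1) = sin²t · (1 - cos²t)/cos²t = sin²t · sin²t/cos²t = sin²t · tan²t = RHS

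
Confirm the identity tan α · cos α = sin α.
LHS = (sin α/cos α) · cos α = sin α = RHS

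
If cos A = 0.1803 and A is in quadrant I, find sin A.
sin A = 0.9836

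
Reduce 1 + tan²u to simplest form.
1 + tan²u = sec²u (using Pythagorean identity)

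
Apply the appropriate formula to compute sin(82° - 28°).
sin(82° - 28°) = sin 82° cos 28° - cos 82° sin 28° = 0.809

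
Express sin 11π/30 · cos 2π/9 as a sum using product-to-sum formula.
sin 11π/30 cos 2π/9 = (1/2)[sin(11π/30+2π/9) + sin(11π/30-2π/9)]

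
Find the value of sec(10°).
sec(10°) = 1.015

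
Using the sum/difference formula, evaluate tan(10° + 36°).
tan(10° + 36°) = (tan 10° + tan 36°)/(1 - tan 10° tan 36°) = 1.036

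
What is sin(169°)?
sin(169°) = 0.1908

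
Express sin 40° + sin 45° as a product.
sin 40° + sin 45° = 2 sin(42.5°) cos(-2.5°)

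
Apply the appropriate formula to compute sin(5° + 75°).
sin(5° + 75°) = sin 5° cos 75° + cos 5° sin 75° = 0.9848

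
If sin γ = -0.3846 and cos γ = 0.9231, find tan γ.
tan γ = sin γ / cos γ = -0.4166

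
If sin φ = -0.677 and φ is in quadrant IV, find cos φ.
cos φ = 0.736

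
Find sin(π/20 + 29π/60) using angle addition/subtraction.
sin(π/20 + 29π/60) = sin π/20 cos 29π/60 + cos π/20 sin 29π/60 = 0.9945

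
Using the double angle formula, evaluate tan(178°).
tan(178°) = 2 tan 89° / (1 - tan²89°) = -0.03492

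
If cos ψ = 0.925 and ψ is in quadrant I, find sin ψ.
sin ψ = 0.38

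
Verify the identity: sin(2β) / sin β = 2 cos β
LHS = 2 sin β cos β / sin β = 2 cos β = RHS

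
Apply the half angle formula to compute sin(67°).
sin(67°) = √((1 - cos 134°)/2) = 0.9205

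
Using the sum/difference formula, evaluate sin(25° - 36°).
sin(25° - 36°) = sin 25° cos 36° - cos 25° sin 36° = -0.1908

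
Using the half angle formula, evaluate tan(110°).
tan(110°) = sin 220° / (1 + cos 220°) = -2.747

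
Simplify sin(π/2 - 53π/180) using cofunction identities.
sin(π/2 - 53π/180) = cos(53π/180)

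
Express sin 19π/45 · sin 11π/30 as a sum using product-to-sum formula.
sin 19π/45 sin 11π/30 = (1/2)[cos(19π/45-11π/30) - cos(19π/45+11π/30)]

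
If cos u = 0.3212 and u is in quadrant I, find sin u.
sin u = 0.947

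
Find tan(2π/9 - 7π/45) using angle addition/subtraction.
tan(2π/9 - 7π/45) = (tan 2π/9 - tan 7π/45)/(1 + tan 2π/9 tan 7π/45) = 0.2126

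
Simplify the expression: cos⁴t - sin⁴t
cos⁴t - sin⁴t = cos(2t) (using Factoring + double angle)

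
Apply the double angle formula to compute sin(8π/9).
sin(8π/9) = 2 sin 4π/9 cos 4π/9 = 0.342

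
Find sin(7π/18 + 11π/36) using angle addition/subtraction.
sin(7π/18 + 11π/36) = sin 7π/18 cos 11π/36 + cos 7π/18 sin 11π/36 = 0.8192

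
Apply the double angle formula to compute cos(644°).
cos(644°) = cos²322° - sin²322° = 0.2419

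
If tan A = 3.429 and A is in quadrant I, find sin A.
sin A = 0.96 (using tan²A + 1 = sec²A)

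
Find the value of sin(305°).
sin(305°) = -0.8192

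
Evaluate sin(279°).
sin(279°) = -0.9877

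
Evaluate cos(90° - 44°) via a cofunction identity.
cos(90° - 44°) = sin(44°) = 0.6947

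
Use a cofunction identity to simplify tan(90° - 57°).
tan(90° - 57°) = cot(57°)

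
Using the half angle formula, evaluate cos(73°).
cos(73°) = √((1 + cos 146°)/2) = 0.2924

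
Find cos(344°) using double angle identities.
cos(344°) = cos²172° - sin²172° = 0.9613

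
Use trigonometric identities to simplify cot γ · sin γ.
cot γ · sin γ = cos γ (using Quotient identity)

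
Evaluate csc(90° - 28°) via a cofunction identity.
csc(90° - 28°) = sec(28°) = 1.133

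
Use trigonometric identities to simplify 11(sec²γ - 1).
11(sec²γ - 1) = 11(tan²γ) (using Pythagorean identity)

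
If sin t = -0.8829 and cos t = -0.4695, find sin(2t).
sin(2t) = 2 sin t cos t = 0.829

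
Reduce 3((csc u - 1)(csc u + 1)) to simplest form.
3((csc u - 1)(csc u + 1)) = 3(cot²u) (using Diff. of squares)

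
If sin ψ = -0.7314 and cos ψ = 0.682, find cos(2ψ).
cos(2ψ) = cos²ψ - sin²ψ = -0.06982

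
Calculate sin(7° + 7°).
sin(7° + 7°) = sin 7° cos 7° + cos 7° sin 7° = 0.2419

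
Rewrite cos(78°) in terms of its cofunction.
cos(78°) = sin(90° - 78°) = sin(12°)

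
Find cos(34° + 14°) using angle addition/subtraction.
cos(34° + 14°) = cos 34° cos 14° - sin 34° sin 14° = 0.6691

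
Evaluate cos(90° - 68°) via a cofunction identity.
cos(90° - 68°) = sin(68°) = 0.9272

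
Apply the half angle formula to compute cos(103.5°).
cos(103.5°) = -√((1 + cos 207°)/2) = -0.2334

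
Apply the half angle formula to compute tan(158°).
tan(158°) = sin 316° / (1 + cos 316°) = -0.404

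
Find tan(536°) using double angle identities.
tan(536°) = 2 tan 268° / (1 - tan²268°) = -0.06993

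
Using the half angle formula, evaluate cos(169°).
cos(169°) = -√((1 + cos 338°)/2) = -0.9816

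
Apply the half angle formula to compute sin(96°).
sin(96°) = √((1 - cos 192°)/2) = 0.9945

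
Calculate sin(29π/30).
sin(29π/30) = 0.1045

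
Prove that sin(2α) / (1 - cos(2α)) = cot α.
LHS = 2 sin α cos α / (2sin²α) = cos α/sin α = cot α = RHS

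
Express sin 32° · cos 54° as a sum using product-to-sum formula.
sin 32° cos 54° = (1/2)[sin(32°+54°) + sin(32°-54°)]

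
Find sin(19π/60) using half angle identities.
sin(19π/60) = √((1 - cos 19π/30)/2) = 0.8387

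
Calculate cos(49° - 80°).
cos(49° - 80°) = cos 49° cos 80° + sin 49° sin 80° = 0.8572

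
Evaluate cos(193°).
cos(193°) = -0.9744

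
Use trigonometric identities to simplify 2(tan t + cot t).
2(tan t + cot t) = 2(sec t csc t) (using Quotient identities)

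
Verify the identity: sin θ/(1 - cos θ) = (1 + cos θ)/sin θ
LHS = sin θ(1 + cos θ) / ((1 - cos θ)(1 + cos θ)) = sin θ(1 + cos θ) / (1 - cos²θ) = sin θ(1 + cos θ) / sin²θ = (1 + cos θ)/sin θ = RHS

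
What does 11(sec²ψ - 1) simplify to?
11(sec²ψ - 1) = 11(tan²ψ) (using Pythagorean identity)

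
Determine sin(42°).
sin(42°) = 0.6691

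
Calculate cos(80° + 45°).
cos(80° + 45°) = cos 80° cos 45° - sin 80° sin 45° = -0.5736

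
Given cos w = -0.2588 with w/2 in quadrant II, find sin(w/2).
sin(w/2) = ±√((1 - cos w)/2); positive since w/2 ∈ QII, so sin(w/2) = 0.7933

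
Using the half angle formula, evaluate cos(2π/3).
cos(2π/3) = -√((1 + cos 4π/3)/2) = -1/2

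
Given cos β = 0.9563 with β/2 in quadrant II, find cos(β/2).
cos(β/2) = ±√((1 + cos β)/2); negative since β/2 ∈ QII, so cos(β/2) = -0.989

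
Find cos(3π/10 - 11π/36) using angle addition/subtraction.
cos(3π/10 - 11π/36) = cos 3π/10 cos 11π/36 + sin 3π/10 sin 11π/36 = 0.9998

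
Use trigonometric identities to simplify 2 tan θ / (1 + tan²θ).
2 tan θ / (1 + tan²θ) = sin(2θ) (using Double angle)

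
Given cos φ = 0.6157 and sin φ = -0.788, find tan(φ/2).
tan(φ/2) = sin φ / (1 + cos φ) = -0.4877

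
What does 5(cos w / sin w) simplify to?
5(cos w / sin w) = 5(cot w) (using Quotient identity)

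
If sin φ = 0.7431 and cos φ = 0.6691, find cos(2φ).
cos(2φ) = cos²φ - sin²φ = -0.1045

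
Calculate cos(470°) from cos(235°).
cos(470°) = cos²235° - sin²235° = -0.342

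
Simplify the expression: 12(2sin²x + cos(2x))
12(2sin²x + cos(2x)) = 12 (using Double angle)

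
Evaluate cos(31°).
cos(31°) = 0.8572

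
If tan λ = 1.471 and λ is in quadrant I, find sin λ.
sin λ = 0.827 (using tan²λ + 1 = sec²λ)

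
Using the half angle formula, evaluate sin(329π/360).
sin(329π/360) = √((1 - cos 329π/180)/2) = 0.2672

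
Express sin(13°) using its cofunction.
sin(13°) = cos(90° - 13°) = cos(77°)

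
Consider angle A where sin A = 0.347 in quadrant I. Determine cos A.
cos A = √(1 - sin²A) = 0.9379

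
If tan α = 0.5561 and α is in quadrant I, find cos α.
cos α = 0.874 (using tan²α + 1 = sec²α)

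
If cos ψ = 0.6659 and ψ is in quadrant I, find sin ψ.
sin ψ = 0.746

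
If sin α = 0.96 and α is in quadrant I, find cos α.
cos α = 0.28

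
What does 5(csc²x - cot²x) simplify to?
5(csc²x - cot²x) = 5 (using Pythagorean identity)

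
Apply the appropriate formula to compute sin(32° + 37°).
sin(32° + 37°) = sin 32° cos 37° + cos 32° sin 37° = 0.9336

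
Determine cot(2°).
cot(2°) = 28.64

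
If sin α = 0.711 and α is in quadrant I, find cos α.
cos α = 0.7032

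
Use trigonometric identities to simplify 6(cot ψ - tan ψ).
6(cot ψ - tan ψ) = 6(2 cot(2ψ)) (using Double angle)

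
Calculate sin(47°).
sin(47°) = 0.7314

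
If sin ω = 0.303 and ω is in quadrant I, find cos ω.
cos ω = 0.953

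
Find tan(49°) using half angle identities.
tan(49°) = sin 98° / (1 + cos 98°) = 1.15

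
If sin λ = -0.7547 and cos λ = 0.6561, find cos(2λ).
cos(2λ) = cos²λ - sin²λ = -0.1391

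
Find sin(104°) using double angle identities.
sin(104°) = 2 sin 52° cos 52° = 0.9703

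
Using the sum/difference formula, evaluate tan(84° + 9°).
tan(84° + 9°) = (tan 84° + tan 9°)/(1 - tan 84° tan 9°) = -19.08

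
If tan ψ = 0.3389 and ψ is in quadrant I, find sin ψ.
sin ψ = 0.321 (using tan²ψ + 1 = sec²ψ)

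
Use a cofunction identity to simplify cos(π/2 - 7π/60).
cos(π/2 - 7π/60) = sin(7π/60)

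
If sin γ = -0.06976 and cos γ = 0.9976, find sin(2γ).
sin(2γ) = 2 sin γ cos γ = -0.1392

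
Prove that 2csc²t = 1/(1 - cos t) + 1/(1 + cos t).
RHS = [(1 + cos t) + (1 - cos t)] / [(1 - cos t)(1 + cos t)] = 2/(1 - cos²t) = 2/sin²t = 2csc²t = LHS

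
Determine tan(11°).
tan(11°) = 0.1944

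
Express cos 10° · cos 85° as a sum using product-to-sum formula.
cos 10° cos 85° = (1/2)[cos(10°-85°) + cos(10°+85°)]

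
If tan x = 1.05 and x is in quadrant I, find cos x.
cos x = 0.6897 (using tan²x + 1 = sec²x)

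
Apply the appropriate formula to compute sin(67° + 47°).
sin(67° + 47°) = sin 67° cos 47° + cos 67° sin 47° = 0.9135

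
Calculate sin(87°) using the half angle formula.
sin(87°) = √((1 - cos 174°)/2) = 0.9986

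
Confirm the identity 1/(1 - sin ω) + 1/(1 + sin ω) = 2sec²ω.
LHS = [(1 + sin ω) + (1 - sin ω)] / [(1 - sin ω)(1 + sin ω)] = 2/(1 - sin²ω) = 2/cos²ω = 2sec²ω = RHS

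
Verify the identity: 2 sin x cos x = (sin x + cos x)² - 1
RHS = sin²x + 2 sin x cos x + cos²x - 1 = (sin²x + cos²x) + 2 sin x cos x - 1 = 1 + 2 sin x cos x - 1 = 2 sin x cos x = LHS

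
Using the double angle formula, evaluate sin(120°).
sin(120°) = 2 sin 60° cos 60° = √3/2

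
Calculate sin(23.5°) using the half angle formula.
sin(23.5°) = √((1 - cos 47°)/2) = 0.3987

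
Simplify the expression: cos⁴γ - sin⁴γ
cos⁴γ - sin⁴γ = cos(2γ) (using Factoring + double angle)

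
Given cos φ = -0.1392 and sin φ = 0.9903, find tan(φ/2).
tan(φ/2) = sin φ / (1 + cos φ) = 1.15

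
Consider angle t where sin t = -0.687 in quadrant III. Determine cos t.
cos t = ±√(1 - sin²t) = -0.7267 (negative in QIII)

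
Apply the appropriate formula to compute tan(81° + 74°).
tan(81° + 74°) = (tan 81° + tan 74°)/(1 - tan 81° tan 74°) = -0.4663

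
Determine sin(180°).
sin(180°) = 0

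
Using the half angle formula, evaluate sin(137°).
sin(137°) = √((1 - cos 274°)/2) = 0.682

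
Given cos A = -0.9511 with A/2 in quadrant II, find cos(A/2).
cos(A/2) = ±√((1 + cos A)/2); negative since A/2 ∈ QII, so cos(A/2) = -0.1564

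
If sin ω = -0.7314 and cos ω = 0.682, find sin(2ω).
sin(2ω) = 2 sin ω cos ω = -0.9976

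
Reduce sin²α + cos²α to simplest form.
sin²α + cos²α = 1 (using Pythagorean identity)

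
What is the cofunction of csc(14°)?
csc(14°) = sec(90° - 14°) = sec(76°)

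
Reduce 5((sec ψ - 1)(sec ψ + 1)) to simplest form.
5((sec ψ - 1)(sec ψ + 1)) = 5(tan²ψ) (using Diff. of squares)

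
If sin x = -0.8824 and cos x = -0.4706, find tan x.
tan x = sin x / cos x = 1.875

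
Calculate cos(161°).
cos(161°) = -0.9455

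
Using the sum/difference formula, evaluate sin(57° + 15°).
sin(57° + 15°) = sin 57° cos 15° + cos 57° sin 15° = 0.9511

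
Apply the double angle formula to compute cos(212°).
cos(212°) = 2cos²106° - 1 = -0.848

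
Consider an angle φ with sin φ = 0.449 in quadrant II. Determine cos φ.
cos φ = ±√(1 - sin²φ) = -0.8935 (negative in QII)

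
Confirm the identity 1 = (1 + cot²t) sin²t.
RHS = csc²t · sin²t = (1/sin²t) · sin²t = 1 = LHS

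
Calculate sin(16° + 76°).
sin(16° + 76°) = sin 16° cos 76° + cos 16° sin 76° = 0.9994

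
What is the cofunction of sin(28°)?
sin(28°) = cos(90° - 28°) = cos(62°)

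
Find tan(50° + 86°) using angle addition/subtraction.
tan(50° + 86°) = (tan 50° + tan 86°)/(1 - tan 50° tan 86°) = -0.9657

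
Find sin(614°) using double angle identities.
sin(614°) = 2 sin 307° cos 307° = -0.9613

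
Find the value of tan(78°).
tan(78°) = 4.705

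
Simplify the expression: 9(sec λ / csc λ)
9(sec λ / csc λ) = 9(tan λ) (using Reciprocal identities)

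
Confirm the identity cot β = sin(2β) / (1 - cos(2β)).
RHS = 2 sin β cos β / (2sin²β) = cos β/sin β = cot β = LHS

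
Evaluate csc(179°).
csc(179°) = 57.3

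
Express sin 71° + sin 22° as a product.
sin 71° + sin 22° = 2 sin(46.5°) cos(24.5°)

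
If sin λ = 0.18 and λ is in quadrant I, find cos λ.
cos λ = 0.9837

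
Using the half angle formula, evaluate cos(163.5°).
cos(163.5°) = -√((1 + cos 327°)/2) = -0.9588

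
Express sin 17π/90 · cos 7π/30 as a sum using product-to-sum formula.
sin 17π/90 cos 7π/30 = (1/2)[sin(17π/90+7π/30) + sin(17π/90-7π/30)]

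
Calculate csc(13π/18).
csc(13π/18) = 1.305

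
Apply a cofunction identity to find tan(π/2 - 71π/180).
tan(π/2 - 71π/180) = cot(71π/180) = 0.3443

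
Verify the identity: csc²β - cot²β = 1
LHS = 1/sin²β - cos²β/sin²β = (1 - cos²β)/sin²β = sin²β/sin²β = 1 = RHS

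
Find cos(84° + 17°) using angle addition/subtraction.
cos(84° + 17°) = cos 84° cos 17° - sin 84° sin 17° = -0.1908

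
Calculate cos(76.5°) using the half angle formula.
cos(76.5°) = √((1 + cos 153°)/2) = 0.2334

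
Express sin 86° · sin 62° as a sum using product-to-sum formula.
sin 86° sin 62° = (1/2)[cos(86°-62°) - cos(86°+62°)]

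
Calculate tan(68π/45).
tan(68π/45) = -28.64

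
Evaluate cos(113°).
cos(113°) = -0.3907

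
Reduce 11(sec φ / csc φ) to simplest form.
11(sec φ / csc φ) = 11(tan φ) (using Reciprocal identities)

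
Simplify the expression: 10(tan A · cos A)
10(tan A · cos A) = 10(sin A) (using Quotient identity)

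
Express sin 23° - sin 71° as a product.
sin 23° - sin 71° = 2 cos(47°) sin(-24°)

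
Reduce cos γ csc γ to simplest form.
cos γ csc γ = cot γ (using Reciprocal + quotient)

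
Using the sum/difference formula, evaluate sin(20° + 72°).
sin(20° + 72°) = sin 20° cos 72° + cos 20° sin 72° = 0.9994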